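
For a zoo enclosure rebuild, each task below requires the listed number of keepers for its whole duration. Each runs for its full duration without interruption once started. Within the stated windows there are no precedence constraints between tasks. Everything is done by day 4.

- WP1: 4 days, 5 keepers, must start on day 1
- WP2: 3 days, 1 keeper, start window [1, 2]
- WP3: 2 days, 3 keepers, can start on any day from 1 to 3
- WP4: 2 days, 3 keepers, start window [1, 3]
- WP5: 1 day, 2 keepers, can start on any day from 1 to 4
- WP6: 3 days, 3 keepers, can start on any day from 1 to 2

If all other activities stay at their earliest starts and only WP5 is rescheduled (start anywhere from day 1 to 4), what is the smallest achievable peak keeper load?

WP5@1: d1:17  d2:15  d3:9  d4:5 → peak 17
WP5@2: d1:15  d2:17  d3:9  d4:5 → peak 17
WP5@3: d1:15  d2:15  d3:11  d4:5 → peak 15
WP5@4: d1:15  d2:15  d3:9  d4:7 → peak 15
Best is WP5@3, peak 15.

15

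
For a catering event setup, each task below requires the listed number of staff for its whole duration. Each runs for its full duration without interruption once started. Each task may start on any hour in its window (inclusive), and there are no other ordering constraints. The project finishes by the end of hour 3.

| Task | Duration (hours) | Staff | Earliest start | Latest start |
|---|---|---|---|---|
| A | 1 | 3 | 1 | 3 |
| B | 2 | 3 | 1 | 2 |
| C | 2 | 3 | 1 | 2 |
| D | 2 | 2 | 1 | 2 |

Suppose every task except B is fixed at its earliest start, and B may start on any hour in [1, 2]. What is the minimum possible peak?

8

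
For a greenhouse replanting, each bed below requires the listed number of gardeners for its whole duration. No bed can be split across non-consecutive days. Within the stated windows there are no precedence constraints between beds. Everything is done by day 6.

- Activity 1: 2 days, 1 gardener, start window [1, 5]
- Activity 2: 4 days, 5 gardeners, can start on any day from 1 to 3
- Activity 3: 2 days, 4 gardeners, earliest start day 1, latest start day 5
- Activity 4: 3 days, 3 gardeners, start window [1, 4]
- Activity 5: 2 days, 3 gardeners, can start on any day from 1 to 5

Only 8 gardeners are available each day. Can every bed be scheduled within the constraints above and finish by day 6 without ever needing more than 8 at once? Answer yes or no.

yes

Schedule Activity 1@1, Activity 2@3, Activity 3@1, Activity 4@1, Activity 5@4: d1:8  d2:8  d3:8  d4:8  d5:8  d6:5 — peak 8 ≤ 8.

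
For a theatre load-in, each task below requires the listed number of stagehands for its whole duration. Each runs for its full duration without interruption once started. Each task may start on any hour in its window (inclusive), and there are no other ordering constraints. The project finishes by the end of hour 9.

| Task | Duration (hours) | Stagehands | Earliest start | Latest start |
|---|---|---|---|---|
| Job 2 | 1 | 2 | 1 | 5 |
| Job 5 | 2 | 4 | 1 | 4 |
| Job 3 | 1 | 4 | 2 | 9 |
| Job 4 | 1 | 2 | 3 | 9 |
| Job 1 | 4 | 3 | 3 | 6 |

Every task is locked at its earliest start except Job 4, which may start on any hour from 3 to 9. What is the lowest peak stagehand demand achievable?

8

Job 4@3: h1:6  h2:8  h3:5  h4:3  h5:3  h6:3  h7:0  h8:0  h9:0 → peak 8
Job 4@4: h1:6  h2:8  h3:3  h4:5  h5:3  h6:3  h7:0  h8:0  h9:0 → peak 8
Job 4@5: h1:6  h2:8  h3:3  h4:3  h5:5  h6:3  h7:0  h8:0  h9:0 → peak 8
Job 4@6: h1:6  h2:8  h3:3  h4:3  h5:3  h6:5  h7:0  h8:0  h9:0 → peak 8
Job 4@7: h1:6  h2:8  h3:3  h4:3  h5:3  h6:3  h7:2  h8:0  h9:0 → peak 8
Job 4@8: h1:6  h2:8  h3:3  h4:3  h5:3  h6:3  h7:0  h8:2  h9:0 → peak 8
Job 4@9: h1:6  h2:8  h3:3  h4:3  h5:3  h6:3  h7:0  h8:0  h9:2 → peak 8
Best is Job 4@3, peak 8.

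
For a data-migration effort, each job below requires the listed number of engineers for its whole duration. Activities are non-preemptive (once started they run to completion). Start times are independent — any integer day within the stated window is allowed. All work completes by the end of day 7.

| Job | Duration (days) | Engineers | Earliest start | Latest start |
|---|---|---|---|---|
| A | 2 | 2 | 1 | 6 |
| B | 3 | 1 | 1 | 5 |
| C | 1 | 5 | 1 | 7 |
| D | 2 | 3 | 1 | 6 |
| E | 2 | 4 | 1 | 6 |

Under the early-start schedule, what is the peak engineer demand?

Early-start schedule: A@1, B@1, C@1, D@1, E@1.
Load per day: day 1: 15, day 2: 10, day 3: 1, day 4: 0, day 5: 0, day 6: 0, day 7: 0.
Peak is 15.

15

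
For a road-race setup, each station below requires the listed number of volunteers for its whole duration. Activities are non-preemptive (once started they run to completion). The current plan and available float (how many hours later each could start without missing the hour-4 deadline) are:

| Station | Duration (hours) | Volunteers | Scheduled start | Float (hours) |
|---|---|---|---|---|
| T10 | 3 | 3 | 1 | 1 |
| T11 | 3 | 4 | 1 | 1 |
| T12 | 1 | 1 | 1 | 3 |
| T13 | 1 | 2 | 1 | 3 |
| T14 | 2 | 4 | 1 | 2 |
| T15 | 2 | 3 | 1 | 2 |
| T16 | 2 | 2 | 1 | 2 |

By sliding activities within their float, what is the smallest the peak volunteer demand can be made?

12

Early-start (T10@1, T11@1, T12@1, T13@1, T14@1, T15@1, T16@1) gives peak 19: h1:19  h2:16  h3:7  h4:0.
Shift T13→4, T15→3, T16→3.
Schedule T10@1, T11@1, T12@1, T13@4, T14@1, T15@3, T16@3: h1:12  h2:11  h3:12  h4:7 — peak 12.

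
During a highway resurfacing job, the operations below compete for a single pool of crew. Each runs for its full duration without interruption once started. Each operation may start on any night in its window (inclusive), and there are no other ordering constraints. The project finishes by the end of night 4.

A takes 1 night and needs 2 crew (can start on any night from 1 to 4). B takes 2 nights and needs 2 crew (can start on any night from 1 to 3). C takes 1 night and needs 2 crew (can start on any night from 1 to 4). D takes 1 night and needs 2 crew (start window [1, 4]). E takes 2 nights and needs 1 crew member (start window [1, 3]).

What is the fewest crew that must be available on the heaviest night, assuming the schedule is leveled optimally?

4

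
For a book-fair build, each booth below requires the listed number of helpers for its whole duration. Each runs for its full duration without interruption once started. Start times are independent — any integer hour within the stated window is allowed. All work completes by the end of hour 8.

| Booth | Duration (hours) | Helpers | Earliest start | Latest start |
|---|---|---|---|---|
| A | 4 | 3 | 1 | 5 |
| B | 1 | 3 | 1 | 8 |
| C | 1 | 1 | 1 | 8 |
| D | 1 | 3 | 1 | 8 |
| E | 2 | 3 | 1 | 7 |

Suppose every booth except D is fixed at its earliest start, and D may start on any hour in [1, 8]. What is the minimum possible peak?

10

D@1: h1:13  h2:6  h3:3  h4:3  h5:0  h6:0  h7:0  h8:0 → peak 13
D@2: h1:10  h2:9  h3:3  h4:3  h5:0  h6:0  h7:0  h8:0 → peak 10
D@3: h1:10  h2:6  h3:6  h4:3  h5:0  h6:0  h7:0  h8:0 → peak 10
D@4: h1:10  h2:6  h3:3  h4:6  h5:0  h6:0  h7:0  h8:0 → peak 10
D@5: h1:10  h2:6  h3:3  h4:3  h5:3  h6:0  h7:0  h8:0 → peak 10
D@6: h1:10  h2:6  h3:3  h4:3  h5:0  h6:3  h7:0  h8:0 → peak 10
D@7: h1:10  h2:6  h3:3  h4:3  h5:0  h6:0  h7:3  h8:0 → peak 10
D@8: h1:10  h2:6  h3:3  h4:3  h5:0  h6:0  h7:0  h8:3 → peak 10
Best is D@2, peak 10.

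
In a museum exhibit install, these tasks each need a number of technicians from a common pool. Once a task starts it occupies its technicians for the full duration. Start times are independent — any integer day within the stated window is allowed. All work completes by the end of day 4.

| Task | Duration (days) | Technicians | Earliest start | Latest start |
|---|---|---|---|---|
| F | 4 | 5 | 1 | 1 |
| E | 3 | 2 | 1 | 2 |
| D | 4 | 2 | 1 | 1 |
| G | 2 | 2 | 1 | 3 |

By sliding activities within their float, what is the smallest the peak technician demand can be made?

11

Schedule F@1, E@1, D@1, G@1: d1:11  d2:11  d3:9  d4:7 — peak 11.
No arrangement of the 6 feasible schedules does better.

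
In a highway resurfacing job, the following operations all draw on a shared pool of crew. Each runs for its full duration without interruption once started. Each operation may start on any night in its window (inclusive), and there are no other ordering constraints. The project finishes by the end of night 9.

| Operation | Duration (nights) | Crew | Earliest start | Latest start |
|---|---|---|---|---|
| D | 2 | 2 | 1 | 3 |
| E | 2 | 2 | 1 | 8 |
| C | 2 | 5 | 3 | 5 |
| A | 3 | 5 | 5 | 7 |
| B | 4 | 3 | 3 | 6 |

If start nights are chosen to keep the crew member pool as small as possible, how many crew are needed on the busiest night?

8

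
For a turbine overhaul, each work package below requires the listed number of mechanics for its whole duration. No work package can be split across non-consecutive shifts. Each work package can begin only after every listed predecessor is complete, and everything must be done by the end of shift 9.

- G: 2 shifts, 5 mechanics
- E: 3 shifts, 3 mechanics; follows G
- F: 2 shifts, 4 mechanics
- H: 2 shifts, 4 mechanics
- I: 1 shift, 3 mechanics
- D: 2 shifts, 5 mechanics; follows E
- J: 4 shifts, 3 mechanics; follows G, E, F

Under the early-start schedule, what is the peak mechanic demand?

Early-start schedule: G@1, E@3, F@1, H@1, I@1, D@6, J@6.
Load per shift: shift 1: 16, shift 2: 13, shift 3: 3, shift 4: 3, shift 5: 3, shift 6: 8, shift 7: 8, shift 8: 3, shift 9: 3.
Peak is 16.

16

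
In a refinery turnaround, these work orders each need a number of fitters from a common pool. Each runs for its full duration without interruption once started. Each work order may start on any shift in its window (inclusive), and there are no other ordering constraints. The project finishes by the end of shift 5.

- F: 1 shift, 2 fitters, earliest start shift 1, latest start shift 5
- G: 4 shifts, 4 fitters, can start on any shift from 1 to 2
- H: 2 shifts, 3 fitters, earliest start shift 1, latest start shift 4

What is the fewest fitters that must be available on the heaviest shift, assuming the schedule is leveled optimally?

7

Early-start (F@1, G@1, H@1) gives peak 9: s1:9  s2:7  s3:4  s4:4  s5:0.
Shift H→2.
Schedule F@1, G@1, H@2: s1:6  s2:7  s3:7  s4:4  s5:0 — peak 7.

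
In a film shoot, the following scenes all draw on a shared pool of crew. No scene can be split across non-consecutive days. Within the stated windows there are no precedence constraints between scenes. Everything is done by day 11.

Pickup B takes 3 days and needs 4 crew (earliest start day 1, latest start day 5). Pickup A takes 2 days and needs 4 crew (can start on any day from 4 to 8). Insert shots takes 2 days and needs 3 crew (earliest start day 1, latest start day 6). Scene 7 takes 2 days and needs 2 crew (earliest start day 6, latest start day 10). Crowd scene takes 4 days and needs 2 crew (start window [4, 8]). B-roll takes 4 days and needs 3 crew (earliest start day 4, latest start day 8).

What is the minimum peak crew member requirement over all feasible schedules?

5

Early-start (Pickup B@1, Pickup A@4, Insert shots@1, Scene 7@6, Crowd scene@4, B-roll@4) gives peak 9: d1:7  d2:7  d3:4  d4:9  d5:9  d6:7  d7:7  d8:0  d9:0  d10:0  d11:0.
Shift Insert shots→6, Crowd scene→8, B-roll→8.
Schedule Pickup B@1, Pickup A@4, Insert shots@6, Scene 7@6, Crowd scene@8, B-roll@8: d1:4  d2:4  d3:4  d4:4  d5:4  d6:5  d7:5  d8:5  d9:5  d10:5  d11:5 — peak 5.
Total crew member-days = 50 over 11 days ⇒ peak ≥ ⌈50/11⌉ = 5, so 5 is optimal.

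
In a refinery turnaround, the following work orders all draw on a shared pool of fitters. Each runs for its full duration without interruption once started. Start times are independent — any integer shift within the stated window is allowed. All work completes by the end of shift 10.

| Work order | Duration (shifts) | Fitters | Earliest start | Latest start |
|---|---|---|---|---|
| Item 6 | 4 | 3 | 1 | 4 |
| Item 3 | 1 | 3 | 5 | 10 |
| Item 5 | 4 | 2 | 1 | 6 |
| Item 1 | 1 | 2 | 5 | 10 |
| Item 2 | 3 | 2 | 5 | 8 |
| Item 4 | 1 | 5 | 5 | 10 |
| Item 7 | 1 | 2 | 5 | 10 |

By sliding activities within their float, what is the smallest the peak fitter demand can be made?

Early-start (Item 6@1, Item 3@5, Item 5@1, Item 1@5, Item 2@5, Item 4@5, Item 7@5) gives peak 14: s1:5  s2:5  s3:5  s4:5  s5:14  s6:2  s7:2  s8:0  s9:0  s10:0.
Shift Item 2→6, Item 4→9, Item 7→6.
Schedule Item 6@1, Item 3@5, Item 5@1, Item 1@5, Item 2@6, Item 4@9, Item 7@6: s1:5  s2:5  s3:5  s4:5  s5:5  s6:4  s7:2  s8:2  s9:5  s10:0 — peak 5.

5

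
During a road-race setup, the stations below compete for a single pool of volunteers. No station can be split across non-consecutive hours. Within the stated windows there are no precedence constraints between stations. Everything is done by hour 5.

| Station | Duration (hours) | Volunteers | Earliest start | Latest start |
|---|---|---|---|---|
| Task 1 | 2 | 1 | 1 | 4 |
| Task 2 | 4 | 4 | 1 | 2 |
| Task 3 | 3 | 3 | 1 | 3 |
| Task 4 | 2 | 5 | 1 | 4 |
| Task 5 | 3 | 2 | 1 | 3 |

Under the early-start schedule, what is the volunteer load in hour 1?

15

At early start, hour 1 has: Task 1, Task 2, Task 3, Task 4, Task 5.
Demand: 1 + 4 + 3 + 5 + 2 = 15.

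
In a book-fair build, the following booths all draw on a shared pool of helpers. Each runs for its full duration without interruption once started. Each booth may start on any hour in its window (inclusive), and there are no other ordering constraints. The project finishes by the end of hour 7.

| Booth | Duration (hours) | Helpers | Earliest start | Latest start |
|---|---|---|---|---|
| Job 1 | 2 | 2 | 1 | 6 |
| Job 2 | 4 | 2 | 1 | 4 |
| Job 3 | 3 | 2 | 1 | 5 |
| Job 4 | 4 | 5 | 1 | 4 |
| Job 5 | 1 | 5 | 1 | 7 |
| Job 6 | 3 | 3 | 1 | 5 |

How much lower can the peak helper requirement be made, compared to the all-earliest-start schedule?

10

Early-start peak: h1:19  h2:14  h3:12  h4:7  h5:0  h6:0  h7:0 ⇒ 19.
Leveled (Job 1@1, Job 2@1, Job 3@1, Job 4@3, Job 5@7, Job 6@5): h1:6  h2:6  h3:9  h4:7  h5:8  h6:8  h7:8 ⇒ 9.
Reduction 19 − 9 = 10.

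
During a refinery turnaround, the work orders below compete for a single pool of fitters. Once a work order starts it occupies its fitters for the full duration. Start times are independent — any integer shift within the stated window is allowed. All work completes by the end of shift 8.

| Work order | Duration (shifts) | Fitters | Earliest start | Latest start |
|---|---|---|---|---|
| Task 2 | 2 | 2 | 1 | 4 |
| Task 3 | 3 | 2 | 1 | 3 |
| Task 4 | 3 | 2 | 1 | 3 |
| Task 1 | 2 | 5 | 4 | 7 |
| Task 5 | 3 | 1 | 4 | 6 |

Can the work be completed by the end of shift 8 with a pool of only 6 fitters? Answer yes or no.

yes

Schedule Task 2@1, Task 3@1, Task 4@3, Task 1@7, Task 5@4: s1:4  s2:4  s3:4  s4:3  s5:3  s6:1  s7:5  s8:5 — peak 5 ≤ 6.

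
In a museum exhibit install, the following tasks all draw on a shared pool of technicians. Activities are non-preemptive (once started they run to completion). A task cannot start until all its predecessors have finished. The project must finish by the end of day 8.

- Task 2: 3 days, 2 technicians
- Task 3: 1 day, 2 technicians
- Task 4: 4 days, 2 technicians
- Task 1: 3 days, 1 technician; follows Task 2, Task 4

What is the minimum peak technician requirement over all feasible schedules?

4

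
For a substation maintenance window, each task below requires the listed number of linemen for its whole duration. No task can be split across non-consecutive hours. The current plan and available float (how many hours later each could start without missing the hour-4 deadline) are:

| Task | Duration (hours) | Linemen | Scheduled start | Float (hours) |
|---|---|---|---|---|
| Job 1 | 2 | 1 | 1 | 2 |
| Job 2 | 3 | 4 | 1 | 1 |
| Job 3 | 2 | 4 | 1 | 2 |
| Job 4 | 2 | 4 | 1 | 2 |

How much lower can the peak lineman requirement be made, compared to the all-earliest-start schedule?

Early-start peak: h1:13  h2:13  h3:4  h4:0 ⇒ 13.
Leveled (Job 1@1, Job 2@1, Job 3@1, Job 4@3): h1:9  h2:9  h3:8  h4:4 ⇒ 9.
Reduction 13 − 9 = 4.

4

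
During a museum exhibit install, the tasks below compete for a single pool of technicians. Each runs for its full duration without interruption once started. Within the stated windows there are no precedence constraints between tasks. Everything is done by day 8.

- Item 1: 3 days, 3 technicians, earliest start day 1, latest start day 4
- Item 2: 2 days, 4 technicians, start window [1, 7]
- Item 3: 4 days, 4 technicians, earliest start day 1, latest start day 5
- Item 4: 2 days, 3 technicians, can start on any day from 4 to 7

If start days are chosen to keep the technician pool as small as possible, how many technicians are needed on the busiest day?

Early-start (Item 1@1, Item 2@1, Item 3@1, Item 4@4) gives peak 11: d1:11  d2:11  d3:7  d4:7  d5:3  d6:0  d7:0  d8:0.
Shift Item 3→3.
Schedule Item 1@1, Item 2@1, Item 3@3, Item 4@4: d1:7  d2:7  d3:7  d4:7  d5:7  d6:4  d7:0  d8:0 — peak 7.

7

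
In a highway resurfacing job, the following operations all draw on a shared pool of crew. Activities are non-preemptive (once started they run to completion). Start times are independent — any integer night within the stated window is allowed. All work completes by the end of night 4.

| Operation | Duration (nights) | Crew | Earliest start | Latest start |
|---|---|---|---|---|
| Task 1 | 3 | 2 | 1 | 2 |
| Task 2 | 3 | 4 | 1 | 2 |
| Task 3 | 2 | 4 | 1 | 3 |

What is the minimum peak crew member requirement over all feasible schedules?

Schedule Task 1@1, Task 2@1, Task 3@1: n1:10  n2:10  n3:6  n4:0 — peak 10.
No arrangement of the 12 feasible schedules does better.

10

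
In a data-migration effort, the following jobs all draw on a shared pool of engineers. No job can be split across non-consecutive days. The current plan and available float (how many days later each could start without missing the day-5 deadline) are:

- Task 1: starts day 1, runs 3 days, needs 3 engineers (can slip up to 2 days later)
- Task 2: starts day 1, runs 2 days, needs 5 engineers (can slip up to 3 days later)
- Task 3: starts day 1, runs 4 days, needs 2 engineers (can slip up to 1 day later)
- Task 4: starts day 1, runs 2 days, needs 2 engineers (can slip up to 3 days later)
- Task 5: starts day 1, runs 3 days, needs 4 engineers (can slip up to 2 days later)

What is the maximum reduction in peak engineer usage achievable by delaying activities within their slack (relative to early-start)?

7

Early-start peak: d1:16  d2:16  d3:9  d4:2  d5:0 ⇒ 16.
Leveled (Task 1@1, Task 2@4, Task 3@1, Task 4@4, Task 5@1): d1:9  d2:9  d3:9  d4:9  d5:7 ⇒ 9.
Reduction 16 − 9 = 7.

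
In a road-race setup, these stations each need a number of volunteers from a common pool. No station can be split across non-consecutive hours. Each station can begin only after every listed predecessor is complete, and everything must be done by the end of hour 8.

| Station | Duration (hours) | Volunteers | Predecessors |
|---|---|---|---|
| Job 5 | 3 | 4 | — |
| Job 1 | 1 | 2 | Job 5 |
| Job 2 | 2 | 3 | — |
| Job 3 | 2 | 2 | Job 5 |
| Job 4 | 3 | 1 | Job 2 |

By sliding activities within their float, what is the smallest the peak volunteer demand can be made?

Early-start (Job 5@1, Job 1@4, Job 2@1, Job 3@4, Job 4@3) gives peak 7: h1:7  h2:7  h3:5  h4:5  h5:3  h6:0  h7:0  h8:0.
Shift Job 1→6, Job 2→4, Job 3→7, Job 4→6.
Schedule Job 5@1, Job 1@6, Job 2@4, Job 3@7, Job 4@6: h1:4  h2:4  h3:4  h4:3  h5:3  h6:3  h7:3  h8:3 — peak 4.
Total volunteer-hours = 27 over 8 hours ⇒ peak ≥ ⌈27/8⌉ = 4, so 4 is optimal.

4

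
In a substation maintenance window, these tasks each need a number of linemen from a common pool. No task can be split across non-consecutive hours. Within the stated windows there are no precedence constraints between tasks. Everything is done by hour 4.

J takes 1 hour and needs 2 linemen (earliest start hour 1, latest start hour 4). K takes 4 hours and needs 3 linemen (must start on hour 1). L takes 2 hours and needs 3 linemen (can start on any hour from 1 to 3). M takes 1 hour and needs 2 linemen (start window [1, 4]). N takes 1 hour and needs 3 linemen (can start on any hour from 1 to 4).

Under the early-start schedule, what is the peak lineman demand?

13

Early-start schedule: J@1, K@1, L@1, M@1, N@1.
Load per hour: hour 1: 13, hour 2: 6, hour 3: 3, hour 4: 3.
Peak is 13.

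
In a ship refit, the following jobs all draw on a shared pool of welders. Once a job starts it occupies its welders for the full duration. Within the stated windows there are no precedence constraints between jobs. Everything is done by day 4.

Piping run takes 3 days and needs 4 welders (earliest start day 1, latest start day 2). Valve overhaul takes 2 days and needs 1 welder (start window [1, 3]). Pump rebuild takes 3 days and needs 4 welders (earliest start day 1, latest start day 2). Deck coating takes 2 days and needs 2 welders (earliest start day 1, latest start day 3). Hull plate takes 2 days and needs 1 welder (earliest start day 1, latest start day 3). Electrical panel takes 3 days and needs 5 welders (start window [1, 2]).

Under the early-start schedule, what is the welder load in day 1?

17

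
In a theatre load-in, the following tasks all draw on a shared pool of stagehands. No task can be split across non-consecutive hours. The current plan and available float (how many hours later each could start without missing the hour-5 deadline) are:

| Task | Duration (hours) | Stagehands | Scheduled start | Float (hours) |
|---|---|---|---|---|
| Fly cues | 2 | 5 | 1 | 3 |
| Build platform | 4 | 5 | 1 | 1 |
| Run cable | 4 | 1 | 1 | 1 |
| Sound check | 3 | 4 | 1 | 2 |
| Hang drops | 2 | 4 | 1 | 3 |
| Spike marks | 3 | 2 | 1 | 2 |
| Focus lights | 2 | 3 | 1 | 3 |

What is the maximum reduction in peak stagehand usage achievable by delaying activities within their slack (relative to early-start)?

Early-start peak: h1:24  h2:24  h3:12  h4:6  h5:0 ⇒ 24.
Leveled (Fly cues@1, Build platform@1, Run cable@1, Sound check@1, Hang drops@4, Spike marks@3, Focus lights@3): h1:15  h2:15  h3:15  h4:15  h5:6 ⇒ 15.
Reduction 24 − 15 = 9.

9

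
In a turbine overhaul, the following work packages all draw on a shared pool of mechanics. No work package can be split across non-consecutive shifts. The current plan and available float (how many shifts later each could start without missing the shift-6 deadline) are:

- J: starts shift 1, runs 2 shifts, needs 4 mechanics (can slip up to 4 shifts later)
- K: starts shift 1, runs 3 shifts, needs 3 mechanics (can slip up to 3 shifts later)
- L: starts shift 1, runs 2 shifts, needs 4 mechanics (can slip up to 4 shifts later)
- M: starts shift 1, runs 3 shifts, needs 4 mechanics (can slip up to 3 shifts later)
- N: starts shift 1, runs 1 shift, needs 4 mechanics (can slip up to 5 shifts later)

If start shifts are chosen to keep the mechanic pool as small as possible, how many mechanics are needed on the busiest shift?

Early-start (J@1, K@1, L@1, M@1, N@1) gives peak 19: s1:19  s2:15  s3:7  s4:0  s5:0  s6:0.
Shift L→3, M→4, N→5.
Schedule J@1, K@1, L@3, M@4, N@5: s1:7  s2:7  s3:7  s4:8  s5:8  s6:4 — peak 8.

8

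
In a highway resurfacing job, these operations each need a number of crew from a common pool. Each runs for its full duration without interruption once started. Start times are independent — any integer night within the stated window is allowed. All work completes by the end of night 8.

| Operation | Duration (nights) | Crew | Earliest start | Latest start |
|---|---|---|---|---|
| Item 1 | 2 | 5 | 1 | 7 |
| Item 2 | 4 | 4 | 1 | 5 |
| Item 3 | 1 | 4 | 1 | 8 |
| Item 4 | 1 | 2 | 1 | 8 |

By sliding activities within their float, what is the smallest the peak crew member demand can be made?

5

Early-start (Item 1@1, Item 2@1, Item 3@1, Item 4@1) gives peak 15: n1:15  n2:9  n3:4  n4:4  n5:0  n6:0  n7:0  n8:0.
Shift Item 2→3, Item 3→7, Item 4→8.
Schedule Item 1@1, Item 2@3, Item 3@7, Item 4@8: n1:5  n2:5  n3:4  n4:4  n5:4  n6:4  n7:4  n8:2 — peak 5.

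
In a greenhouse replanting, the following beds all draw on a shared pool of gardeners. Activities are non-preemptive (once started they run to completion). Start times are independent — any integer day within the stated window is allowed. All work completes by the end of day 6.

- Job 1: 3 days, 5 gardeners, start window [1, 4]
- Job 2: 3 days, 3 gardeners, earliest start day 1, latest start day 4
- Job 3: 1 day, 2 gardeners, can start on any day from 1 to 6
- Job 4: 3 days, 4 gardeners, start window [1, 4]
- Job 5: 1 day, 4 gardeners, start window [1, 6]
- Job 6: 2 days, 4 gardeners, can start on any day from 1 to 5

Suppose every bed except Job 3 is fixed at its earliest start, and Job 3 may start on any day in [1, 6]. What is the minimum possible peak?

Job 3@1: d1:22  d2:16  d3:12  d4:0  d5:0  d6:0 → peak 22
Job 3@2: d1:20  d2:18  d3:12  d4:0  d5:0  d6:0 → peak 20
Job 3@3: d1:20  d2:16  d3:14  d4:0  d5:0  d6:0 → peak 20
Job 3@4: d1:20  d2:16  d3:12  d4:2  d5:0  d6:0 → peak 20
Job 3@5: d1:20  d2:16  d3:12  d4:0  d5:2  d6:0 → peak 20
Job 3@6: d1:20  d2:16  d3:12  d4:0  d5:0  d6:2 → peak 20
Best is Job 3@2, peak 20.

20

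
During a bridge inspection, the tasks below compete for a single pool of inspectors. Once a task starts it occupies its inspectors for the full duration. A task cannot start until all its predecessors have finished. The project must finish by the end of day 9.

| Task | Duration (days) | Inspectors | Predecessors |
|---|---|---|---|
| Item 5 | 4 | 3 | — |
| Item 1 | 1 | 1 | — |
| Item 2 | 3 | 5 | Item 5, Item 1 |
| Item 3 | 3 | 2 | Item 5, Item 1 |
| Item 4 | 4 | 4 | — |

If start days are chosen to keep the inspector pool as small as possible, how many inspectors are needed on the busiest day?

Early-start (Item 5@1, Item 1@1, Item 2@5, Item 3@5, Item 4@1) gives peak 8: d1:8  d2:7  d3:7  d4:7  d5:7  d6:7  d7:7  d8:0  d9:0.
Shift Item 2→6, Item 4→2.
Schedule Item 5@1, Item 1@1, Item 2@6, Item 3@5, Item 4@2: d1:4  d2:7  d3:7  d4:7  d5:6  d6:7  d7:7  d8:5  d9:0 — peak 7.

7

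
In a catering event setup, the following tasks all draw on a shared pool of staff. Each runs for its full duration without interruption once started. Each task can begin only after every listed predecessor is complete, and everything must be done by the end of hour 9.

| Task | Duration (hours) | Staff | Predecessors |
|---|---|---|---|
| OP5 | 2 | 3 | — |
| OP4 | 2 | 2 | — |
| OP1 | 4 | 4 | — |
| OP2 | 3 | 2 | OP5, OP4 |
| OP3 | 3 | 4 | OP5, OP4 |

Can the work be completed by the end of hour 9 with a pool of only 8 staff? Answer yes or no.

yes

Schedule OP5@1, OP4@1, OP1@3, OP2@3, OP3@7: h1:5  h2:5  h3:6  h4:6  h5:6  h6:4  h7:4  h8:4  h9:4 — peak 6 ≤ 8.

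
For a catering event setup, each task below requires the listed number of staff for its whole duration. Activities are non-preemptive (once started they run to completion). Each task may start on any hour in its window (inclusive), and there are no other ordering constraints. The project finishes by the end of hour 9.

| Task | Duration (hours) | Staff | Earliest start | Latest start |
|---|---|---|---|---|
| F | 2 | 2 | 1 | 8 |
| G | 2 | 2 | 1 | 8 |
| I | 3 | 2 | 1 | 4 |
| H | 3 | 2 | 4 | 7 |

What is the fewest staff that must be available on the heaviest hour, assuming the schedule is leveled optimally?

4

Early-start (F@1, G@1, I@1, H@4) gives peak 6: h1:6  h2:6  h3:2  h4:2  h5:2  h6:2  h7:0  h8:0  h9:0.
Shift I→3.
Schedule F@1, G@1, I@3, H@4: h1:4  h2:4  h3:2  h4:4  h5:4  h6:2  h7:0  h8:0  h9:0 — peak 4.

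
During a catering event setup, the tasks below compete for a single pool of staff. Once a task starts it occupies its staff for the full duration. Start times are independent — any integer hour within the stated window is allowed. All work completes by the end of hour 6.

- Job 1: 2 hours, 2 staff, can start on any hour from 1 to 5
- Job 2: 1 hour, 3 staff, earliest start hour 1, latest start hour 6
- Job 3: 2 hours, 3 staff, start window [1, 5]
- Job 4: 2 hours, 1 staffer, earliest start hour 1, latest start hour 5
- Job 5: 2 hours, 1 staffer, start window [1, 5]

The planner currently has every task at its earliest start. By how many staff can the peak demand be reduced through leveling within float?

Early-start peak: h1:10  h2:7  h3:0  h4:0  h5:0  h6:0 ⇒ 10.
Leveled (Job 1@1, Job 2@3, Job 3@4, Job 4@1, Job 5@1): h1:4  h2:4  h3:3  h4:3  h5:3  h6:0 ⇒ 4.
Reduction 10 − 4 = 6.

6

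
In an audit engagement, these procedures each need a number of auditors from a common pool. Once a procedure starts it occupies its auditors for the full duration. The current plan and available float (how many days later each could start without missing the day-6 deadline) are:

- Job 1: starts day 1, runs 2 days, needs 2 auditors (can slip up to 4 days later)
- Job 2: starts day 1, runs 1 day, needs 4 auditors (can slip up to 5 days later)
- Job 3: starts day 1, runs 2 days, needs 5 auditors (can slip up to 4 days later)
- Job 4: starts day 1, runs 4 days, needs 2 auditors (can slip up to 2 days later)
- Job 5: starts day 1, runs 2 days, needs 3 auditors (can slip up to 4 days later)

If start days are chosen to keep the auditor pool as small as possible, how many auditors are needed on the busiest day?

Early-start (Job 1@1, Job 2@1, Job 3@1, Job 4@1, Job 5@1) gives peak 16: d1:16  d2:12  d3:2  d4:2  d5:0  d6:0.
Shift Job 3→2, Job 4→3, Job 5→4.
Schedule Job 1@1, Job 2@1, Job 3@2, Job 4@3, Job 5@4: d1:6  d2:7  d3:7  d4:5  d5:5  d6:2 — peak 7.

7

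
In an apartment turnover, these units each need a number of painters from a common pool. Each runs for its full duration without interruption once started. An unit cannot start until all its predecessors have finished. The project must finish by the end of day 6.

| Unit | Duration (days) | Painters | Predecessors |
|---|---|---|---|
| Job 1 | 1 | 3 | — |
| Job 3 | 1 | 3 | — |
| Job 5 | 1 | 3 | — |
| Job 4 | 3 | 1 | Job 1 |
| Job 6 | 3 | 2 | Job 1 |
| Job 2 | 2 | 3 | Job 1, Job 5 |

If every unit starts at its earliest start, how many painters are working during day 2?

At early start, day 2 has: Job 4, Job 6, Job 2.
Demand: 1 + 2 + 3 = 6.

6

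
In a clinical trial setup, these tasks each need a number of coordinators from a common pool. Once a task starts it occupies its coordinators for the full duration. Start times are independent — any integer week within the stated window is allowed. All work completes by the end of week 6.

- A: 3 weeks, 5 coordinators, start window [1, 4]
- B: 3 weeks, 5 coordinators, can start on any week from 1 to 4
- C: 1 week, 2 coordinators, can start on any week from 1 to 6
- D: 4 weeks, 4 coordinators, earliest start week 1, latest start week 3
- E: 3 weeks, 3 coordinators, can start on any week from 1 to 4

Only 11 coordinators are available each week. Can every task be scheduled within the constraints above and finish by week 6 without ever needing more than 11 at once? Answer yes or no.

no

The minimum achievable peak is 12; 11 < 12, so no feasible schedule stays within the cap.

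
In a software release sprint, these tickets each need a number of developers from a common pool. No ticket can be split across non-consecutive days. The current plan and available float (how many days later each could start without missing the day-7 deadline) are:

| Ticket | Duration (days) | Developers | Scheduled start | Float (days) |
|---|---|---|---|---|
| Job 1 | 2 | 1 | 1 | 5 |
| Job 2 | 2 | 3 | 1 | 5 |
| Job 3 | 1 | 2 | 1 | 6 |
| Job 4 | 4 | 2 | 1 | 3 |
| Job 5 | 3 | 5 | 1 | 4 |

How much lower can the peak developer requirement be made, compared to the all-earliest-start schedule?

8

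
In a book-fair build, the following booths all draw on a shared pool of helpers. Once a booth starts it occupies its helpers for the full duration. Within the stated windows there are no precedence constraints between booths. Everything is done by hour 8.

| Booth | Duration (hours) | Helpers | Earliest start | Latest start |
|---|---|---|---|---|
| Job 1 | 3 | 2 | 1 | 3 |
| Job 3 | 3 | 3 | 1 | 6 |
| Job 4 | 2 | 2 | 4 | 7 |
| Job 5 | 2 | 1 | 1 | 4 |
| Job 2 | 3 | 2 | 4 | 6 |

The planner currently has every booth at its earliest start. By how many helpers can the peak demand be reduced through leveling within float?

Early-start peak: h1:6  h2:6  h3:5  h4:4  h5:4  h6:2  h7:0  h8:0 ⇒ 6.
Leveled (Job 1@1, Job 3@1, Job 4@4, Job 5@4, Job 2@4): h1:5  h2:5  h3:5  h4:5  h5:5  h6:2  h7:0  h8:0 ⇒ 5.
Reduction 6 − 5 = 1.

1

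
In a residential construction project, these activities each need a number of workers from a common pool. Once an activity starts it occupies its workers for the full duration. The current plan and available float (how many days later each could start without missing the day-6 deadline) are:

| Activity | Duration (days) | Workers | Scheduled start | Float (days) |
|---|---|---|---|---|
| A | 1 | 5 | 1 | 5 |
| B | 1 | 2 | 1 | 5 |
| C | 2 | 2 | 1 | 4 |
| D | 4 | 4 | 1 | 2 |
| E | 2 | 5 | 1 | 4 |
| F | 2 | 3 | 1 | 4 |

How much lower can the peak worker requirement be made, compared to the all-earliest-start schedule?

Early-start peak: d1:21  d2:14  d3:4  d4:4  d5:0  d6:0 ⇒ 21.
Leveled (A@1, B@1, C@1, D@2, E@3, F@5): d1:9  d2:6  d3:9  d4:9  d5:7  d6:3 ⇒ 9.
Reduction 21 − 9 = 12.

12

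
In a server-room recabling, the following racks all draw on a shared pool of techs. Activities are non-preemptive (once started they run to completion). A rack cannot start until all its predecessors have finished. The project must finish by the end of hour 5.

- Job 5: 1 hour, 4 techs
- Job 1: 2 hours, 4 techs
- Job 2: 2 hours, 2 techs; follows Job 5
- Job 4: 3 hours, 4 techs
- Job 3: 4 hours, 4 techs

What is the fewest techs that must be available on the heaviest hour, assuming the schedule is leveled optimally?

Early-start (Job 5@1, Job 1@1, Job 2@2, Job 4@1, Job 3@1) gives peak 16: h1:16  h2:14  h3:10  h4:4  h5:0.
Shift Job 4→3, Job 3→2.
Schedule Job 5@1, Job 1@1, Job 2@2, Job 4@3, Job 3@2: h1:8  h2:10  h3:10  h4:8  h5:8 — peak 10.

10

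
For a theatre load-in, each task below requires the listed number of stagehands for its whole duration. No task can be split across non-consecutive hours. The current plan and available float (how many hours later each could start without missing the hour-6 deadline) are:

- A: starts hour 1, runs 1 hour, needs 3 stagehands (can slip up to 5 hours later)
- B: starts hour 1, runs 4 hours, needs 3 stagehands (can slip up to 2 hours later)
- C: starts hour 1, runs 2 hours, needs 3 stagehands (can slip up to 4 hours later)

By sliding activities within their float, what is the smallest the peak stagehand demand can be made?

Early-start (A@1, B@1, C@1) gives peak 9: h1:9  h2:6  h3:3  h4:3  h5:0  h6:0.
Shift C→2.
Schedule A@1, B@1, C@2: h1:6  h2:6  h3:6  h4:3  h5:0  h6:0 — peak 6.

6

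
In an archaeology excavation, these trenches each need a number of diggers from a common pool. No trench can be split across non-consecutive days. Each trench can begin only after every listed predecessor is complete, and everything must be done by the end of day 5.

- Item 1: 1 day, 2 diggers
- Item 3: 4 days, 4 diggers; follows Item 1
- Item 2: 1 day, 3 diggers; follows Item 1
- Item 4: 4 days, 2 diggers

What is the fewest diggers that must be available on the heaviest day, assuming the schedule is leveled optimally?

7

Early-start (Item 1@1, Item 3@2, Item 2@2, Item 4@1) gives peak 9: d1:4  d2:9  d3:6  d4:6  d5:4.
Shift Item 2→5.
Schedule Item 1@1, Item 3@2, Item 2@5, Item 4@1: d1:4  d2:6  d3:6  d4:6  d5:7 — peak 7.
No arrangement of the 8 feasible schedules does better.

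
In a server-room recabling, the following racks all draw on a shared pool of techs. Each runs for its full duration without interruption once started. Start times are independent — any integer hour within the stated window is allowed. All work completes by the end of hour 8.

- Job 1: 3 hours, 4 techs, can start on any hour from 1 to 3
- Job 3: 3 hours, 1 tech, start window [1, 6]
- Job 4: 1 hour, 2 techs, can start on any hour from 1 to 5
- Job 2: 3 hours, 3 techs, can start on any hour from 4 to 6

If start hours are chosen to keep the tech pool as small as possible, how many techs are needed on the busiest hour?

Early-start (Job 1@1, Job 3@1, Job 4@1, Job 2@4) gives peak 7: h1:7  h2:5  h3:5  h4:3  h5:3  h6:3  h7:0  h8:0.
Shift Job 3→4, Job 4→4, Job 2→5.
Schedule Job 1@1, Job 3@4, Job 4@4, Job 2@5: h1:4  h2:4  h3:4  h4:3  h5:4  h6:4  h7:3  h8:0 — peak 4.
Total tech-hours = 26 over 8 hours ⇒ peak ≥ ⌈26/8⌉ = 4, so 4 is optimal.

4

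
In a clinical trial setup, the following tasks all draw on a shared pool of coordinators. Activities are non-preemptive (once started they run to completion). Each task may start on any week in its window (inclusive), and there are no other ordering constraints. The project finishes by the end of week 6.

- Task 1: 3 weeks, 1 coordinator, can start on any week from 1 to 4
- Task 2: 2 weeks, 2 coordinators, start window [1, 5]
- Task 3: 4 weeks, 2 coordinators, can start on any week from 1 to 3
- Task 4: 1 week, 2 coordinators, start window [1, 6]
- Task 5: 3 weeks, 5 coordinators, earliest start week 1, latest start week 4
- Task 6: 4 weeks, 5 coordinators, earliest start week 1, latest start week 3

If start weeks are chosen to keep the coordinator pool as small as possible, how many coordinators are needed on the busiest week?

Early-start (Task 1@1, Task 2@1, Task 3@1, Task 4@1, Task 5@1, Task 6@1) gives peak 17: w1:17  w2:15  w3:13  w4:7  w5:0  w6:0.
Shift Task 5→4.
Schedule Task 1@1, Task 2@1, Task 3@1, Task 4@1, Task 5@4, Task 6@1: w1:12  w2:10  w3:8  w4:12  w5:5  w6:5 — peak 12.

12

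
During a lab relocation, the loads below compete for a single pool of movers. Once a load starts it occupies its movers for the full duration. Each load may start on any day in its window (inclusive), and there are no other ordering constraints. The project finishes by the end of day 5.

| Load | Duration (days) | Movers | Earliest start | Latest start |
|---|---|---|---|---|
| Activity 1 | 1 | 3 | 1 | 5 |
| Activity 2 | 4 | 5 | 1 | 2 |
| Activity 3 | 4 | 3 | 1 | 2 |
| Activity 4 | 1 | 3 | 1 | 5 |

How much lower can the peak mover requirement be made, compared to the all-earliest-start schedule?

6

Early-start peak: d1:14  d2:8  d3:8  d4:8  d5:0 ⇒ 14.
Leveled (Activity 1@1, Activity 2@1, Activity 3@2, Activity 4@5): d1:8  d2:8  d3:8  d4:8  d5:6 ⇒ 8.
Reduction 14 − 8 = 6.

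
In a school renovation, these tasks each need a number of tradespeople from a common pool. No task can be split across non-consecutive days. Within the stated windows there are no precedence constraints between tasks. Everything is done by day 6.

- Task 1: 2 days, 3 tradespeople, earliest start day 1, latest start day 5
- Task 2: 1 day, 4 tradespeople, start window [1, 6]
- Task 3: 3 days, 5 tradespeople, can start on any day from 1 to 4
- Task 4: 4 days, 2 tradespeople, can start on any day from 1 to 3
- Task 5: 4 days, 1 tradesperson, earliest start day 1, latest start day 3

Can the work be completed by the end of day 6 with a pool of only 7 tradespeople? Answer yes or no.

The minimum achievable peak is 8; 7 < 8, so no feasible schedule stays within the cap.

no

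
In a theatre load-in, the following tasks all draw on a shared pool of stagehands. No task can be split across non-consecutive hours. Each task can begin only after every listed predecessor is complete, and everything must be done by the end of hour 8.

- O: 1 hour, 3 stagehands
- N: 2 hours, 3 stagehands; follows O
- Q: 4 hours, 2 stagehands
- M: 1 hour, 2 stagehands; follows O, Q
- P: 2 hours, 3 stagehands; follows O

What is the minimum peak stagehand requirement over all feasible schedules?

Early-start (O@1, N@2, Q@1, M@5, P@2) gives peak 8: h1:5  h2:8  h3:8  h4:2  h5:2  h6:0  h7:0  h8:0.
Shift P→4.
Schedule O@1, N@2, Q@1, M@5, P@4: h1:5  h2:5  h3:5  h4:5  h5:5  h6:0  h7:0  h8:0 — peak 5.

5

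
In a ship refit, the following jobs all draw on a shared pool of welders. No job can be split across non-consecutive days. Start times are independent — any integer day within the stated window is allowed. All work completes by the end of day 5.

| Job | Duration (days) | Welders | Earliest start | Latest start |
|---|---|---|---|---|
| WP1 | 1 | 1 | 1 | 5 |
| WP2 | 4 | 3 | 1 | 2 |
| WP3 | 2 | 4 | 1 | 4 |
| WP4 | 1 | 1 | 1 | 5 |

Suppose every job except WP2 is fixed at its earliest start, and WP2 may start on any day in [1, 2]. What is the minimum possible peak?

7

WP2@1: d1:9  d2:7  d3:3  d4:3  d5:0 → peak 9
WP2@2: d1:6  d2:7  d3:3  d4:3  d5:3 → peak 7
Best is WP2@2, peak 7.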